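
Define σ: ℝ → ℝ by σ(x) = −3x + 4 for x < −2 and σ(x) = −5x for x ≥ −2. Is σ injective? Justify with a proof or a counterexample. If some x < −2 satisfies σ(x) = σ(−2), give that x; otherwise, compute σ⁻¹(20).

Both pieces are strictly decreasing (slopes −3 and −5), so each is injective on its own interval.
The left piece maps (−∞, −2) onto (10, ∞); the right piece maps [−2, ∞) onto (−∞, 10].
These images are disjoint, so no value is attained by both pieces. So σ is injective.
Because the two images are disjoint, no x < −2 has σ(x) = σ(−2), so we compute σ⁻¹(20): 20 lies in (10, ∞), so solve −3x + 4 = 20: x = (20 − 4)/(−3) = −16/3.

-16/3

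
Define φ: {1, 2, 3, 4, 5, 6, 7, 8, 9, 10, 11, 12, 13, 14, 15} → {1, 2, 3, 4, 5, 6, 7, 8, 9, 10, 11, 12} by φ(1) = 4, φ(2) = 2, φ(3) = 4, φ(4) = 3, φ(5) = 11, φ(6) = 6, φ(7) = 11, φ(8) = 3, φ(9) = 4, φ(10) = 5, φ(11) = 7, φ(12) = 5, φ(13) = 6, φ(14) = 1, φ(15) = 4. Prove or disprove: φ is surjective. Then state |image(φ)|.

8

No element maps to 8, so φ is not surjective.
The image of φ is {1, 2, 3, 4, 5, 6, 7, 11}, which has 8 elements.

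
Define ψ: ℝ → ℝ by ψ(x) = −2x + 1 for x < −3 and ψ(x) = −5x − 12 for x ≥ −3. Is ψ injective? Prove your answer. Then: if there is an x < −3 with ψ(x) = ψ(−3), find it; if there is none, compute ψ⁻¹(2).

-14/5

Both pieces are strictly decreasing (slopes −2 and −5), so each is injective on its own interval.
The left piece maps (−∞, −3) onto (7, ∞); the right piece maps [−3, ∞) onto (−∞, 3].
These images are disjoint, so no value is attained by both pieces. Thus ψ is injective.
Because the two images are disjoint, no x < −3 has ψ(x) = ψ(−3), so we compute ψ⁻¹(2): 2 lies in (−∞, 3], so solve −5x − 12 = 2: x = (2 + 12)/(−5) = −14/5.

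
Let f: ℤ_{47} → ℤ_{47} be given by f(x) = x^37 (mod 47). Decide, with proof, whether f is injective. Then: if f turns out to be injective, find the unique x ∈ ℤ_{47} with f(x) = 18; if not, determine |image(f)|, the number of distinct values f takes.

Since 47 is prime, the nonzero elements of ℤ_{47} form a cyclic group of order 46.
As gcd(37, 46) = 1, raising to the 37th power is a bijection on this group: if a^37 ≡ b^37 then (ab^{−1})^37 = 1, and the only element of order dividing gcd(37, 46) = 1 is 1, so a = b.
With f(0) = 0 this makes f injective on all of ℤ_{47}, hence bijective (finite equal-size domain and codomain). In particular f is injective.
Since f is injective, we find the preimage of 18. The inverse of x ↦ x^37 on (ℤ_{47})^× is x ↦ x^5, because 37·5 = 185 = 4·46 + 1 ≡ 1 (mod 46) and x^{46} = 1 for x ≠ 0 (Fermat). So f⁻¹(18) = 18^5 mod 47.
Repeated squaring mod 47: 18^1 ≡ 18, 18^2 ≡ 18² = 324 ≡ 42, 18^4 ≡ 42² = 1764 ≡ 25. Since 5 = 4 + 1, 18^5 ≡ 25·18: 25·18 = 450 ≡ 27. So 18^5 ≡ 27 (mod 47).
Hence f⁻¹(18) = 27.

27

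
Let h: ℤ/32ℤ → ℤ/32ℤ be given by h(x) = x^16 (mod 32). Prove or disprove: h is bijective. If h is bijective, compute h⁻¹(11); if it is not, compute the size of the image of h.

h(0) = 0^16 = 0.
h(2): Repeated squaring mod 32: 2^1 ≡ 2, 2^2 ≡ 2² = 4, 2^4 ≡ 4² = 16, 2^8 ≡ 16² = 256 ≡ 0, 2^16 ≡ 0² = 0. So 2^16 ≡ 0 (mod 32).
So h(0) = h(2) = 0 while 0 ≠ 2, therefore h is not injective, hence not bijective.
Since h is not bijective, we determine |image(h)|. Computing x^16 mod 32 for each x (by repeated squaring, reducing mod 32 at every step), the values h(0), h(1), …, h(31) are: 0, 1, 0, 1, 0, 1, 0, 1, 0, 1, 0, 1, 0, 1, 0, 1, 0, 1, 0, 1, 0, 1, 0, 1, 0, 1, 0, 1, 0, 1, 0, 1.
The distinct values are {0, 1}; there are 2 of them.

2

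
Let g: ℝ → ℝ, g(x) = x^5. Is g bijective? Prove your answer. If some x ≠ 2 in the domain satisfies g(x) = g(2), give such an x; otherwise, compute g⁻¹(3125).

5

On ℝ, x ↦ x^5 is strictly increasing (injective) and for any y ∈ ℝ the 5th root y^{1/5} lies in ℝ (surjective). So g is bijective.
Since x ↦ x^5 is strictly increasing on ℝ, it is injective there, so no x ≠ 2 in the domain has g(x) = g(2). We therefore compute g⁻¹(3125) = 3125^{1/5} = 5 (indeed 5^5 = 3125).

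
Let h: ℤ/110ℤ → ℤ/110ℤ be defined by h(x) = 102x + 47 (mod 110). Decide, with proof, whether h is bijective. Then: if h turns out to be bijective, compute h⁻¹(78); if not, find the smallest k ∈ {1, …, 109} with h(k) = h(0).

We have gcd(102, 110) = 2 > 1. Taking x_1 = 0 and x_2 = 55: h(0) = 47 and h(55) = 102·55 + 47 = 5657 ≡ 47 (mod 110).
So h(0) = h(55) while 0 ≠ 55, so h is not injective, hence not bijective.
Since h is not bijective, we find the least positive k with h(k) = h(0): this means 102k ≡ 0 (mod 110), i.e. 110 ∣ 102k. Since gcd(102, 110) = 2, dividing through by 2 this holds exactly when 55 ∣ 51k, and as gcd(51, 55) = 1, exactly when 55 ∣ k.
The smallest positive such k is 55.

55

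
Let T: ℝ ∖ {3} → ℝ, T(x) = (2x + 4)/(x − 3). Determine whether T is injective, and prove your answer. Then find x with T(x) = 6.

11/2

Suppose T(u) = T(v). Cross-multiplying: (2u + 4)(v − 3) = (2v + 4)(u − 3).
Expanding both sides and cancelling the symmetric terms leaves −10·(u − v) = 0. Since −10 ≠ 0, u = v. Therefore T is injective.
Solving T(x) = 6: cross-multiplying gives 2x + 4 = 6(x − 3), which rearranges to −4x = −22, so x = 11/2.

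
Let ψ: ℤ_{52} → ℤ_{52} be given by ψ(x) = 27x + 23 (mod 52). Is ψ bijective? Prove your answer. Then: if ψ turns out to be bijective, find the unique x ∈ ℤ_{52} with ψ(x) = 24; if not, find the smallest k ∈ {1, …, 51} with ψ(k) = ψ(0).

If ψ(x_1) = ψ(x_2), then 27x_1 ≡ 27x_2 (mod 52). Because gcd(27, 52) = 1, we may cancel 27 to get x_1 ≡ x_2 (mod 52).
We now compute 27⁻¹ mod 52 explicitly. Euclid's algorithm: 52 = 1·27 + 25, 27 = 1·25 + 2, 25 = 12·2 + 1; back-substituting gives 1 = 27·27 − 14·52, so 27⁻¹ ≡ 27 (mod 52).
For any y ∈ ℤ_{52}, x = 27(y − 23) mod 52 satisfies ψ(x) = 27·27(y − 23) + 23 ≡ y (since 27·27 ≡ 1 mod 52). So every y has a preimage.
Therefore ψ is bijective.
Since ψ is bijective, we compute ψ⁻¹(24): solve 27x + 23 ≡ 24 (mod 52), i.e. 27x ≡ 1 (mod 52).
Multiplying by 27⁻¹ = 27 gives x ≡ 27·1 = 27 ≡ 27 (mod 52).
Check: ψ(27) = 27·27 + 23 = 752 = 14·52 + 24 ≡ 24 (mod 52).

27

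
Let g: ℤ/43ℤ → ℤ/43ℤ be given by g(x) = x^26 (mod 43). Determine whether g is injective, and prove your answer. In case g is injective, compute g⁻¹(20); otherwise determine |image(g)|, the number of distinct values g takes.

22

g(21): Repeated squaring mod 43: 21^1 ≡ 21, 21^2 ≡ 21² = 441 ≡ 11, 21^4 ≡ 11² = 121 ≡ 35, 21^8 ≡ 35² = 1225 ≡ 21, 21^16 ≡ 21² = 441 ≡ 11. Since 26 = 16 + 8 + 2, 21^26 ≡ 11·21·11: 11·21 = 231 ≡ 16, then 16·11 = 176 ≡ 4. So 21^26 ≡ 4 (mod 43).
g(22): Repeated squaring mod 43: 22^1 ≡ 22, 22^2 ≡ 22² = 484 ≡ 11, 22^4 ≡ 11² = 121 ≡ 35, 22^8 ≡ 35² = 1225 ≡ 21, 22^16 ≡ 21² = 441 ≡ 11. Since 26 = 16 + 8 + 2, 22^26 ≡ 11·21·11: 11·21 = 231 ≡ 16, then 16·11 = 176 ≡ 4. So 22^26 ≡ 4 (mod 43).
So g(21) = g(22) = 4 while 21 ≠ 22, therefore g is not injective.
Since g is not injective, we determine |image(g)|. Computing x^26 mod 43 for each x (by repeated squaring, reducing mod 43 at every step), the values g(0), g(1), …, g(42) are: 0, 1, 11, 15, 35, 14, 36, 6, 41, 10, 25, 16, 9, 31, 23, 38, 21, 40, 24, 13, 17, 4, 4, 17, 13, 24, 40, 21, 38, 23, 31, 9, 16, 25, 10, 41, 6, 36, 14, 35, 15, 11, 1.
The distinct values are {0, 1, 4, 6, 9, 10, 11, 13, 14, 15, 16, 17, 21, 23, 24, 25, 31, 35, 36, 38, 40, 41}; there are 22 of them.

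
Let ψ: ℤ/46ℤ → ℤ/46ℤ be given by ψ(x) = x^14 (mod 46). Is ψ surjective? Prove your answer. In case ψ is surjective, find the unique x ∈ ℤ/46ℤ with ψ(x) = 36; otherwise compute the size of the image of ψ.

ψ(22): Repeated squaring mod 46: 22^1 ≡ 22, 22^2 ≡ 22² = 484 ≡ 24, 22^4 ≡ 24² = 576 ≡ 24, 22^8 ≡ 24² = 576 ≡ 24. Since 14 = 8 + 4 + 2, 22^14 ≡ 24·24·24: 24·24 = 576 ≡ 24, then 24·24 = 576 ≡ 24. So 22^14 ≡ 24 (mod 46).
ψ(24): Repeated squaring mod 46: 24^1 ≡ 24, 24^2 ≡ 24² = 576 ≡ 24, 24^4 ≡ 24² = 576 ≡ 24, 24^8 ≡ 24² = 576 ≡ 24. Since 14 = 8 + 4 + 2, 24^14 ≡ 24·24·24: 24·24 = 576 ≡ 24, then 24·24 = 576 ≡ 24. So 24^14 ≡ 24 (mod 46).
So ψ(22) = ψ(24) = 24 while 22 ≠ 24, therefore ψ is not injective.
A non-injective map from the 46-element set ℤ/46ℤ to itself takes at most 45 distinct values, so it cannot be surjective. Thus ψ is not surjective.
Since ψ is not surjective, we determine |image(ψ)|. Computing x^14 mod 46 for each x (by repeated squaring, reducing mod 46 at every step), the values ψ(0), ψ(1), …, ψ(45) are: 0, 1, 8, 27, 18, 13, 32, 25, 6, 39, 12, 3, 26, 35, 16, 29, 2, 9, 36, 41, 4, 31, 24, 23, 24, 31, 4, 41, 36, 9, 2, 29, 16, 35, 26, 3, 12, 39, 6, 25, 32, 13, 18, 27, 8, 1.
The distinct values are {0, 1, 2, 3, 4, 6, 8, 9, 12, 13, 16, 18, 23, 24, 25, 26, 27, 29, 31, 32, 35, 36, 39, 41}; there are 24 of them.

24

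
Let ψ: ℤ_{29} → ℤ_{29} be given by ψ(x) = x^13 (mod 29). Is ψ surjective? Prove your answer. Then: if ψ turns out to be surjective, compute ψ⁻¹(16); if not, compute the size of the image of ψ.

20

Since 29 is prime, the nonzero elements of ℤ_{29} form a cyclic group of order 28.
As gcd(13, 28) = 1, raising to the 13th power is a bijection on this group: if s^13 ≡ t^13 then (st^{−1})^13 = 1, and the only element of order dividing gcd(13, 28) = 1 is 1, so s = t.
With ψ(0) = 0 this makes ψ injective on all of ℤ_{29}, hence bijective (finite equal-size domain and codomain). In particular ψ is surjective.
Since ψ is surjective, we find the preimage of 16. The inverse of x ↦ x^13 on (ℤ_{29})^× is x ↦ x^13, because 13·13 = 169 = 6·28 + 1 ≡ 1 (mod 28) and x^{28} = 1 for x ≠ 0 (Fermat). So ψ⁻¹(16) = 16^13 mod 29.
Repeated squaring mod 29: 16^1 ≡ 16, 16^2 ≡ 16² = 256 ≡ 24, 16^4 ≡ 24² = 576 ≡ 25, 16^8 ≡ 25² = 625 ≡ 16. Since 13 = 8 + 4 + 1, 16^13 ≡ 16·25·16: 16·25 = 400 ≡ 23, then 23·16 = 368 ≡ 20. So 16^13 ≡ 20 (mod 29).
Hence ψ⁻¹(16) = 20.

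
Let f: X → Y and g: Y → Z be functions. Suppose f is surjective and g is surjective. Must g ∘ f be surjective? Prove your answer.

surjective

Let c ∈ Z. Since g is surjective, there is b ∈ Y with g(b) = c. Since f is surjective, there is a ∈ X with f(a) = b.
Then (g ∘ f)(a) = g(b) = c. So g ∘ f is surjective.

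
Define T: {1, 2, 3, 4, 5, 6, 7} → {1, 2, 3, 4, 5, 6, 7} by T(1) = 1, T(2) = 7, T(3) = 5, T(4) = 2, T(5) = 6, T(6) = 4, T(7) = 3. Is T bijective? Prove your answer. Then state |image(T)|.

7

The values 1, 7, 5, 2, 6, 4, 3 are a permutation of {1, 2, 3, 4, 5, 6, 7}: each element appears exactly once.
So T is injective and surjective, hence bijective.
The image of T is {1, 2, 3, 4, 5, 6, 7}, which has 7 elements.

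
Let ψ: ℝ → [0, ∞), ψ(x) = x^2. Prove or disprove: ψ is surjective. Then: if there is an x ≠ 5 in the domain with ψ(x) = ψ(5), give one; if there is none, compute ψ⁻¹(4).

-5

For any y ∈ [0, ∞), x = y^{1/2} ∈ ℝ satisfies x^2 = y, so ψ is surjective.
For the follow-up, such an x exists: taking x = −5 ∈ ℝ gives ψ(−5) = 25 = ψ(5) with −5 ≠ 5.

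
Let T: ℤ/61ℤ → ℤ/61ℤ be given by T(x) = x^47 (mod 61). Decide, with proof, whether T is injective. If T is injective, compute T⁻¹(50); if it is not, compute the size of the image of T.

Since 61 is prime, the nonzero elements of ℤ/61ℤ form a cyclic group of order 60.
As gcd(47, 60) = 1, raising to the 47th power is a bijection on this group: if x_1^47 ≡ x_2^47 then (x_1x_2^{−1})^47 = 1, and the only element of order dividing gcd(47, 60) = 1 is 1, so x_1 = x_2.
With T(0) = 0 this makes T injective on all of ℤ/61ℤ, hence bijective (finite equal-size domain and codomain). In particular T is injective.
Since T is injective, we find the preimage of 50. The inverse of x ↦ x^47 on (ℤ/61ℤ)^× is x ↦ x^23, because 47·23 = 1081 = 18·60 + 1 ≡ 1 (mod 60) and x^{60} = 1 for x ≠ 0 (Fermat). So T⁻¹(50) = 50^23 mod 61.
Repeated squaring mod 61: 50^1 ≡ 50, 50^2 ≡ 50² = 2500 ≡ 60, 50^4 ≡ 60² = 3600 ≡ 1, 50^8 ≡ 1² = 1, 50^16 ≡ 1² = 1. Since 23 = 16 + 4 + 2 + 1, 50^23 ≡ 1·1·60·50: 1·1 = 1, then 1·60 = 60, then 60·50 = 3000 ≡ 11. So 50^23 ≡ 11 (mod 61).
Hence T⁻¹(50) = 11.

11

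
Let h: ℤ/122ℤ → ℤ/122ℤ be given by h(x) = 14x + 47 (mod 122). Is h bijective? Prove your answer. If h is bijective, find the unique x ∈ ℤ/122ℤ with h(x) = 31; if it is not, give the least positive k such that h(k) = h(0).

We have gcd(14, 122) = 2 > 1. Taking a = 0 and b = 61: h(0) = 47 and h(61) = 14·61 + 47 = 901 ≡ 47 (mod 122).
So h(0) = h(61) while 0 ≠ 61, thus h is not injective, hence not bijective.
Since h is not bijective, we find the least positive k with h(k) = h(0): this means 14k ≡ 0 (mod 122), i.e. 122 ∣ 14k. Since gcd(14, 122) = 2, dividing through by 2 this holds exactly when 61 ∣ 7k, and as gcd(7, 61) = 1, exactly when 61 ∣ k.
The smallest positive such k is 61.

61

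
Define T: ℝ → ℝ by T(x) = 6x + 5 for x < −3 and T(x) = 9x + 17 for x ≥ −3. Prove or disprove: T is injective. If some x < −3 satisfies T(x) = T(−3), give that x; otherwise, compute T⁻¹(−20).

-25/6

Both pieces are strictly increasing (slopes 6 and 9), so each is injective on its own interval.
The left piece maps (−∞, −3) onto (−∞, −13); the right piece maps [−3, ∞) onto [−10, ∞).
These images are disjoint, so no value is attained by both pieces. So T is injective.
Because the two images are disjoint, no x < −3 has T(x) = T(−3), so we compute T⁻¹(−20): −20 lies in (−∞, −13), so solve 6x + 5 = −20: x = (−20 − 5)/6 = −25/6.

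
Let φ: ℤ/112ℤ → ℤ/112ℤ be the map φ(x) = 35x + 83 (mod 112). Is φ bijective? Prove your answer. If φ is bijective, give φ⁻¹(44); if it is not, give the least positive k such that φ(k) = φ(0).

16

We have gcd(35, 112) = 7 > 1. Taking a = 0 and b = 16: φ(0) = 83 and φ(16) = 35·16 + 83 = 643 ≡ 83 (mod 112).
So φ(0) = φ(16) while 0 ≠ 16, hence φ is not injective, hence not bijective.
Since φ is not bijective, we find the least positive k with φ(k) = φ(0): this means 35k ≡ 0 (mod 112), i.e. 112 ∣ 35k. Since gcd(35, 112) = 7, dividing through by 7 this holds exactly when 16 ∣ 5k, and as gcd(5, 16) = 1, exactly when 16 ∣ k.
The smallest positive such k is 16.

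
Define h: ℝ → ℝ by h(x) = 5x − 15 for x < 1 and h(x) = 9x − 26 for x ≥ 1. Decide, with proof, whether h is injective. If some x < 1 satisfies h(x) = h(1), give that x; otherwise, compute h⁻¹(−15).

Both pieces are strictly increasing (slopes 5 and 9), so each is injective on its own interval.
The left piece maps (−∞, 1) onto (−∞, −10); the right piece maps [1, ∞) onto [−17, ∞).
These images overlap. In particular h(1) = −17 (right piece), and solving 5x − 15 = −17 on the left piece gives x = −2/5 < 1.
So h(−2/5) = h(1) with −2/5 ≠ 1, and h is not injective. This x = −2/5 is the requested value below 1.

-2/5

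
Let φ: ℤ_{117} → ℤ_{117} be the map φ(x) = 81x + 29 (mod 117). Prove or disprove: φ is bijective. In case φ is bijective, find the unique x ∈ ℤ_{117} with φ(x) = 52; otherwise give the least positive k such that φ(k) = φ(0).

13

We have gcd(81, 117) = 9 > 1. Taking x_1 = 0 and x_2 = 13: φ(0) = 29 and φ(13) = 81·13 + 29 = 1082 ≡ 29 (mod 117).
So φ(0) = φ(13) while 0 ≠ 13, therefore φ is not injective, hence not bijective.
Since φ is not bijective, we find the least positive k with φ(k) = φ(0): this means 81k ≡ 0 (mod 117), i.e. 117 ∣ 81k. Since gcd(81, 117) = 9, dividing through by 9 this holds exactly when 13 ∣ 9k, and as gcd(9, 13) = 1, exactly when 13 ∣ k.
The smallest positive such k is 13.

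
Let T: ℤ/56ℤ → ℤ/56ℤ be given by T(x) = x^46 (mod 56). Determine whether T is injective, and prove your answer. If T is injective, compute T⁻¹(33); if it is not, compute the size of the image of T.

8

T(6): Repeated squaring mod 56: 6^1 ≡ 6, 6^2 ≡ 6² = 36, 6^4 ≡ 36² = 1296 ≡ 8, 6^8 ≡ 8² = 64 ≡ 8, 6^16 ≡ 8² = 64 ≡ 8, 6^32 ≡ 8² = 64 ≡ 8. Since 46 = 32 + 8 + 4 + 2, 6^46 ≡ 8·8·8·36: 8·8 = 64 ≡ 8, then 8·8 = 64 ≡ 8, then 8·36 = 288 ≡ 8. So 6^46 ≡ 8 (mod 56).
T(8): Repeated squaring mod 56: 8^1 ≡ 8, 8^2 ≡ 8² = 64 ≡ 8, 8^4 ≡ 8² = 64 ≡ 8, 8^8 ≡ 8² = 64 ≡ 8, 8^16 ≡ 8² = 64 ≡ 8, 8^32 ≡ 8² = 64 ≡ 8. Since 46 = 32 + 8 + 4 + 2, 8^46 ≡ 8·8·8·8: 8·8 = 64 ≡ 8, then 8·8 = 64 ≡ 8, then 8·8 = 64 ≡ 8. So 8^46 ≡ 8 (mod 56).
So T(6) = T(8) = 8 while 6 ≠ 8, hence T is not injective.
Since T is not injective, we determine |image(T)|. Computing x^46 mod 56 for each x (by repeated squaring, reducing mod 56 at every step), the values T(0), T(1), …, T(55) are: 0, 1, 16, 25, 32, 9, 8, 49, 8, 9, 32, 25, 16, 1, 0, 1, 16, 25, 32, 9, 8, 49, 8, 9, 32, 25, 16, 1, 0, 1, 16, 25, 32, 9, 8, 49, 8, 9, 32, 25, 16, 1, 0, 1, 16, 25, 32, 9, 8, 49, 8, 9, 32, 25, 16, 1.
The distinct values are {0, 1, 8, 9, 16, 25, 32, 49}; there are 8 of them.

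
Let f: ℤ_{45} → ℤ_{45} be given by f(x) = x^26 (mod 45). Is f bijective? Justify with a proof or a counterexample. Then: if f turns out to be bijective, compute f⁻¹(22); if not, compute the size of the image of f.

12

f(2): Repeated squaring mod 45: 2^1 ≡ 2, 2^2 ≡ 2² = 4, 2^4 ≡ 4² = 16, 2^8 ≡ 16² = 256 ≡ 31, 2^16 ≡ 31² = 961 ≡ 16. Since 26 = 16 + 8 + 2, 2^26 ≡ 16·31·4: 16·31 = 496 ≡ 1, then 1·4 = 4. So 2^26 ≡ 4 (mod 45).
f(7): Repeated squaring mod 45: 7^1 ≡ 7, 7^2 ≡ 7² = 49 ≡ 4, 7^4 ≡ 4² = 16, 7^8 ≡ 16² = 256 ≡ 31, 7^16 ≡ 31² = 961 ≡ 16. Since 26 = 16 + 8 + 2, 7^26 ≡ 16·31·4: 16·31 = 496 ≡ 1, then 1·4 = 4. So 7^26 ≡ 4 (mod 45).
So f(2) = f(7) = 4 while 2 ≠ 7, hence f is not injective, hence not bijective.
Since f is not bijective, we determine |image(f)|. Computing x^26 mod 45 for each x (by repeated squaring, reducing mod 45 at every step), the values f(0), f(1), …, f(44) are: 0, 1, 4, 9, 16, 25, 36, 4, 19, 36, 10, 31, 9, 34, 16, 0, 31, 19, 9, 1, 40, 36, 34, 34, 36, 40, 1, 9, 19, 31, 0, 16, 34, 9, 31, 10, 36, 19, 4, 36, 25, 16, 9, 4, 1.
The distinct values are {0, 1, 4, 9, 10, 16, 19, 25, 31, 34, 36, 40}; there are 12 of them.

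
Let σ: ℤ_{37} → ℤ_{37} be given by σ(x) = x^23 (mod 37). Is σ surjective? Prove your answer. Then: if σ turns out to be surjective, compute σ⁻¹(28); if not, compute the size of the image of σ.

Since 37 is prime, the nonzero elements of ℤ_{37} form a cyclic group of order 36.
As gcd(23, 36) = 1, raising to the 23rd power is a bijection on this group: if a^23 ≡ b^23 then (ab^{−1})^23 = 1, and the only element of order dividing gcd(23, 36) = 1 is 1, so a = b.
With σ(0) = 0 this makes σ injective on all of ℤ_{37}, hence bijective (finite equal-size domain and codomain). In particular σ is surjective.
Since σ is surjective, we find the preimage of 28. The inverse of x ↦ x^23 on (ℤ_{37})^× is x ↦ x^11, because 23·11 = 253 = 7·36 + 1 ≡ 1 (mod 36) and x^{36} = 1 for x ≠ 0 (Fermat). So σ⁻¹(28) = 28^11 mod 37.
Repeated squaring mod 37: 28^1 ≡ 28, 28^2 ≡ 28² = 784 ≡ 7, 28^4 ≡ 7² = 49 ≡ 12, 28^8 ≡ 12² = 144 ≡ 33. Since 11 = 8 + 2 + 1, 28^11 ≡ 33·7·28: 33·7 = 231 ≡ 9, then 9·28 = 252 ≡ 30. So 28^11 ≡ 30 (mod 37).
Hence σ⁻¹(28) = 30.

30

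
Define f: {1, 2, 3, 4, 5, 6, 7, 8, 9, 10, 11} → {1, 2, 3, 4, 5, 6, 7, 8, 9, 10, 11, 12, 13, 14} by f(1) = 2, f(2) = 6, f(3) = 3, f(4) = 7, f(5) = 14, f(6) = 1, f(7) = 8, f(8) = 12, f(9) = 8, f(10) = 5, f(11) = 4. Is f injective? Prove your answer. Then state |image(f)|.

f(7) = 8 = f(9) with 7 ≠ 9, so f is not injective.
The image of f is {1, 2, 3, 4, 5, 6, 7, 8, 12, 14}, which has 10 elements.

10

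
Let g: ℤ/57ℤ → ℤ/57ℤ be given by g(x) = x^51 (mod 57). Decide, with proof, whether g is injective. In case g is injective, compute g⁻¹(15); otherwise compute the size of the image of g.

g(1) = 1^51 = 1.
g(7): Repeated squaring mod 57: 7^1 ≡ 7, 7^2 ≡ 7² = 49, 7^4 ≡ 49² = 2401 ≡ 7, 7^8 ≡ 7² = 49, 7^16 ≡ 49² = 2401 ≡ 7, 7^32 ≡ 7² = 49. Since 51 = 32 + 16 + 2 + 1, 7^51 ≡ 49·7·49·7: 49·7 = 343 ≡ 1, then 1·49 = 49, then 49·7 = 343 ≡ 1. So 7^51 ≡ 1 (mod 57).
So g(1) = g(7) = 1 while 1 ≠ 7, hence g is not injective.
Since g is not injective, we determine |image(g)|. Computing x^51 mod 57 for each x (by repeated squaring, reducing mod 57 at every step), the values g(0), g(1), …, g(56) are: 0, 1, 50, 12, 49, 26, 30, 1, 56, 30, 46, 20, 18, 46, 50, 27, 7, 26, 18, 19, 20, 12, 31, 11, 45, 49, 20, 18, 49, 8, 39, 37, 8, 12, 46, 26, 45, 37, 38, 39, 31, 50, 30, 7, 11, 39, 37, 11, 27, 1, 56, 27, 31, 8, 45, 7, 56.
The distinct values are {0, 1, 7, 8, 11, 12, 18, 19, 20, 26, 27, 30, 31, 37, 38, 39, 45, 46, 49, 50, 56}; there are 21 of them.

21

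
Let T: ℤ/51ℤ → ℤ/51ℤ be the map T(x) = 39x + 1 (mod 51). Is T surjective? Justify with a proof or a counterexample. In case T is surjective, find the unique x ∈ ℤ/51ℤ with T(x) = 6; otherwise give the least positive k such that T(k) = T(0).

17

By definition, T is surjective if every y in the codomain equals T(x) for some x in the domain.
Since gcd(39, 51) = 3, we have 39x ≡ 0 (mod 3) for all x, so T(x) ≡ 1 (mod 3).
But 0 ≢ 1 (mod 3), so 0 ∈ ℤ/51ℤ has no preimage. Thus T is not surjective.
Since T is not surjective, we find the least positive k with T(k) = T(0): this means 39k ≡ 0 (mod 51), i.e. 51 ∣ 39k. Since gcd(39, 51) = 3, dividing through by 3 this holds exactly when 17 ∣ 13k, and as gcd(13, 17) = 1, exactly when 17 ∣ k.
The smallest positive such k is 17.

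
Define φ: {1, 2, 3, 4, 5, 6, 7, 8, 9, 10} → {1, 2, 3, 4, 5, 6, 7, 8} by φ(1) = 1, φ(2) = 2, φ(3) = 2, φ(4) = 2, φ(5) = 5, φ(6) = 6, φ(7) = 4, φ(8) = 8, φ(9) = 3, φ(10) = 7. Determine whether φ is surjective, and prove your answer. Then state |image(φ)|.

Every element of the codomain has a preimage: 1 = φ(1), 2 = φ(2), 3 = φ(9), 4 = φ(7), 5 = φ(5), 6 = φ(6), 7 = φ(10), 8 = φ(8).
So φ is surjective.
The image of φ is {1, 2, 3, 4, 5, 6, 7, 8}, which has 8 elements.

8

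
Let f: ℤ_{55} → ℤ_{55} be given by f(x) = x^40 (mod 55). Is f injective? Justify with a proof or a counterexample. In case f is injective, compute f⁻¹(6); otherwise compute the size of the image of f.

4

f(1) = 1^40 = 1.
f(2): Repeated squaring mod 55: 2^1 ≡ 2, 2^2 ≡ 2² = 4, 2^4 ≡ 4² = 16, 2^8 ≡ 16² = 256 ≡ 36, 2^16 ≡ 36² = 1296 ≡ 31, 2^32 ≡ 31² = 961 ≡ 26. Since 40 = 32 + 8, 2^40 ≡ 26·36: 26·36 = 936 ≡ 1. So 2^40 ≡ 1 (mod 55).
So f(1) = f(2) = 1 while 1 ≠ 2, therefore f is not injective.
Since f is not injective, we determine |image(f)|. Computing x^40 mod 55 for each x (by repeated squaring, reducing mod 55 at every step), the values f(0), f(1), …, f(54) are: 0, 1, 1, 1, 1, 45, 1, 1, 1, 1, 45, 11, 1, 1, 1, 45, 1, 1, 1, 1, 45, 1, 11, 1, 1, 45, 1, 1, 1, 1, 45, 1, 1, 11, 1, 45, 1, 1, 1, 1, 45, 1, 1, 1, 11, 45, 1, 1, 1, 1, 45, 1, 1, 1, 1.
The distinct values are {0, 1, 11, 45}; there are 4 of them.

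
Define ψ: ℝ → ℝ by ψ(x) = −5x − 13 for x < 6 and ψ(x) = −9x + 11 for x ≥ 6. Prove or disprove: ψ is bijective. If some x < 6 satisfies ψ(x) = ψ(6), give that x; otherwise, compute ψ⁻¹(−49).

Both pieces are strictly decreasing (slopes −5 and −9), so each is injective on its own interval.
The left piece maps (−∞, 6) onto (−43, ∞); the right piece maps [6, ∞) onto (−∞, −43].
Since −43 = −43, the images partition ℝ: ψ is injective and surjective, hence bijective.
Because the two images are disjoint, no x < 6 has ψ(x) = ψ(6), so we compute ψ⁻¹(−49): −49 lies in (−∞, −43], so solve −9x + 11 = −49: x = (−49 − 11)/(−9) = 20/3.

20/3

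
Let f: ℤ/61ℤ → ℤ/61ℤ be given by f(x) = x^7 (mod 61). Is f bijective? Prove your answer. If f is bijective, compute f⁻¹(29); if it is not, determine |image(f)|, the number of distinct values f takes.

Since 61 is prime, the nonzero elements of ℤ/61ℤ form a cyclic group of order 60.
As gcd(7, 60) = 1, raising to the 7th power is a bijection on this group: if a^7 ≡ b^7 then (ab^{−1})^7 = 1, and the only element of order dividing gcd(7, 60) = 1 is 1, so a = b.
With f(0) = 0 this makes f injective on all of ℤ/61ℤ, hence bijective (finite equal-size domain and codomain). In particular f is bijective.
Since f is bijective, we find the preimage of 29. The inverse of x ↦ x^7 on (ℤ/61ℤ)^× is x ↦ x^43, because 7·43 = 301 = 5·60 + 1 ≡ 1 (mod 60) and x^{60} = 1 for x ≠ 0 (Fermat). So f⁻¹(29) = 29^43 mod 61.
Repeated squaring mod 61: 29^1 ≡ 29, 29^2 ≡ 29² = 841 ≡ 48, 29^4 ≡ 48² = 2304 ≡ 47, 29^8 ≡ 47² = 2209 ≡ 13, 29^16 ≡ 13² = 169 ≡ 47, 29^32 ≡ 47² = 2209 ≡ 13. Since 43 = 32 + 8 + 2 + 1, 29^43 ≡ 13·13·48·29: 13·13 = 169 ≡ 47, then 47·48 = 2256 ≡ 60, then 60·29 = 1740 ≡ 32. So 29^43 ≡ 32 (mod 61).
Hence f⁻¹(29) = 32.

32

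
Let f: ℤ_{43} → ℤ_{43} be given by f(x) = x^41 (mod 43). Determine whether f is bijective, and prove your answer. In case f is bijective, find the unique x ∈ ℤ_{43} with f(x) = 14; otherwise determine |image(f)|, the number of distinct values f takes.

40

Since 43 is prime, the nonzero elements of ℤ_{43} form a cyclic group of order 42.
As gcd(41, 42) = 1, raising to the 41st power is a bijection on this group: if s^41 ≡ t^41 then (st^{−1})^41 = 1, and the only element of order dividing gcd(41, 42) = 1 is 1, so s = t.
With f(0) = 0 this makes f injective on all of ℤ_{43}, hence bijective (finite equal-size domain and codomain). In particular f is bijective.
Since f is bijective, we find the preimage of 14. The inverse of x ↦ x^41 on (ℤ_{43})^× is x ↦ x^41, because 41·41 = 1681 = 40·42 + 1 ≡ 1 (mod 42) and x^{42} = 1 for x ≠ 0 (Fermat). So f⁻¹(14) = 14^41 mod 43.
Repeated squaring mod 43: 14^1 ≡ 14, 14^2 ≡ 14² = 196 ≡ 24, 14^4 ≡ 24² = 576 ≡ 17, 14^8 ≡ 17² = 289 ≡ 31, 14^16 ≡ 31² = 961 ≡ 15, 14^32 ≡ 15² = 225 ≡ 10. Since 41 = 32 + 8 + 1, 14^41 ≡ 10·31·14: 10·31 = 310 ≡ 9, then 9·14 = 126 ≡ 40. So 14^41 ≡ 40 (mod 43).
Hence f⁻¹(14) = 40.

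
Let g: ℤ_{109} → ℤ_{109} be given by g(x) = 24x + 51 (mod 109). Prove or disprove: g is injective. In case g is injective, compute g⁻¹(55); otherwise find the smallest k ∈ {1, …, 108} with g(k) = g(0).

91

If g(x_1) = g(x_2), then 24x_1 ≡ 24x_2 (mod 109). Because gcd(24, 109) = 1, we may cancel 24 to get x_1 ≡ x_2 (mod 109).
Hence g is injective.
We now compute 24⁻¹ mod 109 explicitly. Euclid's algorithm: 109 = 4·24 + 13, 24 = 1·13 + 11, 13 = 1·11 + 2, 11 = 5·2 + 1; back-substituting gives 1 = 50·24 − 11·109, so 24⁻¹ ≡ 50 (mod 109).
Since g is injective, we find g⁻¹(55): we need 24x ≡ 55 − 51 ≡ 4 (mod 109). Using 24⁻¹ = 50: x ≡ 50·4 = 200 = 1·109 + 91, so x = 91.
Check: g(91) = 24·91 + 51 = 2235 = 20·109 + 55 ≡ 55 (mod 109).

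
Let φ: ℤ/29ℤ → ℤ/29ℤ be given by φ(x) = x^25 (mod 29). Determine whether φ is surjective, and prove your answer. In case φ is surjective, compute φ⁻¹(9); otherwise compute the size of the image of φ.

6

Since 29 is prime, the nonzero elements of ℤ/29ℤ form a cyclic group of order 28.
As gcd(25, 28) = 1, raising to the 25th power is a bijection on this group: if a^25 ≡ b^25 then (ab^{−1})^25 = 1, and the only element of order dividing gcd(25, 28) = 1 is 1, so a = b.
With φ(0) = 0 this makes φ injective on all of ℤ/29ℤ, hence bijective (finite equal-size domain and codomain). In particular φ is surjective.
Since φ is surjective, we find the preimage of 9. The inverse of x ↦ x^25 on (ℤ/29ℤ)^× is x ↦ x^9, because 25·9 = 225 = 8·28 + 1 ≡ 1 (mod 28) and x^{28} = 1 for x ≠ 0 (Fermat). So φ⁻¹(9) = 9^9 mod 29.
Repeated squaring mod 29: 9^1 ≡ 9, 9^2 ≡ 9² = 81 ≡ 23, 9^4 ≡ 23² = 529 ≡ 7, 9^8 ≡ 7² = 49 ≡ 20. Since 9 = 8 + 1, 9^9 ≡ 20·9: 20·9 = 180 ≡ 6. So 9^9 ≡ 6 (mod 29).
Hence φ⁻¹(9) = 6.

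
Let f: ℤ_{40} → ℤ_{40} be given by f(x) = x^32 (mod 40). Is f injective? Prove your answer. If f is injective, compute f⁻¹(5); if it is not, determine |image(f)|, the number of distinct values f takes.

4

f(1) = 1^32 = 1.
f(3): Repeated squaring mod 40: 3^1 ≡ 3, 3^2 ≡ 3² = 9, 3^4 ≡ 9² = 81 ≡ 1, 3^8 ≡ 1² = 1, 3^16 ≡ 1² = 1, 3^32 ≡ 1² = 1. So 3^32 ≡ 1 (mod 40).
So f(1) = f(3) = 1 while 1 ≠ 3, hence f is not injective.
Since f is not injective, we determine |image(f)|. Computing x^32 mod 40 for each x (by repeated squaring, reducing mod 40 at every step), the values f(0), f(1), …, f(39) are: 0, 1, 16, 1, 16, 25, 16, 1, 16, 1, 0, 1, 16, 1, 16, 25, 16, 1, 16, 1, 0, 1, 16, 1, 16, 25, 16, 1, 16, 1, 0, 1, 16, 1, 16, 25, 16, 1, 16, 1.
The distinct values are {0, 1, 16, 25}; there are 4 of them.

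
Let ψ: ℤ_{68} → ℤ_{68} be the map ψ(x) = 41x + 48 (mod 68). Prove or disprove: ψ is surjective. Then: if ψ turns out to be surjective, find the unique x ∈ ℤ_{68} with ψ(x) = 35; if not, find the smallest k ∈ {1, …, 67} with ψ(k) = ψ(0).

3

Since gcd(41, 68) = 1, 41 is invertible modulo 68. Euclid's algorithm: 68 = 1·41 + 27, 41 = 1·27 + 14, 27 = 1·14 + 13, 14 = 1·13 + 1; back-substituting gives 1 = 5·41 − 3·68, so 41⁻¹ ≡ 5 (mod 68).
For any y ∈ ℤ_{68}, x = 5(y − 48) mod 68 satisfies ψ(x) = 41·5(y − 48) + 48 ≡ y (since 41·5 ≡ 1 mod 68). So every y has a preimage.
Therefore ψ is surjective.
Since ψ is surjective, we compute ψ⁻¹(35): solve 41x + 48 ≡ 35 (mod 68), i.e. 41x ≡ 55 (mod 68).
Multiplying by 41⁻¹ = 5 gives x ≡ 5·55 = 275 = 4·68 + 3 ≡ 3 (mod 68).
Check: ψ(3) = 41·3 + 48 = 171 = 2·68 + 35 ≡ 35 (mod 68).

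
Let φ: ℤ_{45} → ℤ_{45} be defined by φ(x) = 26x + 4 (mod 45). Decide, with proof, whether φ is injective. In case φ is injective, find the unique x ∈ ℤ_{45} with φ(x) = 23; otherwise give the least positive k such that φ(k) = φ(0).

If φ(a) = φ(b), then 26a ≡ 26b (mod 45). Because gcd(26, 45) = 1, we may cancel 26 to get a ≡ b (mod 45).
Thus φ is injective.
We now compute 26⁻¹ mod 45 explicitly. Euclid's algorithm: 45 = 1·26 + 19, 26 = 1·19 + 7, 19 = 2·7 + 5, 7 = 1·5 + 2, 5 = 2·2 + 1; back-substituting gives 1 = 26·26 − 15·45, so 26⁻¹ ≡ 26 (mod 45).
Since φ is injective, we compute φ⁻¹(23): solve 26x + 4 ≡ 23 (mod 45), i.e. 26x ≡ 19 (mod 45).
Multiplying by 26⁻¹ = 26 gives x ≡ 26·19 = 494 = 10·45 + 44 ≡ 44 (mod 45).
Check: φ(44) = 26·44 + 4 = 1148 = 25·45 + 23 ≡ 23 (mod 45).

44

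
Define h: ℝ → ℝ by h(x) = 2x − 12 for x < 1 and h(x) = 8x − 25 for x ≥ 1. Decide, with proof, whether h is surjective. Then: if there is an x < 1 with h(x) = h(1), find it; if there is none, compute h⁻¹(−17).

-5/2

Both pieces are strictly increasing (slopes 2 and 8), so each is injective on its own interval.
The left piece maps (−∞, 1) onto (−∞, −10); the right piece maps [1, ∞) onto [−17, ∞).
The union (−∞, −10) ∪ [−17, ∞) covers ℝ, so h is surjective.
For the follow-up: the images overlap, so an x < 1 with h(x) = h(1) exists. h(1) = −17; solving 2x − 12 = −17 for x < 1 gives x = (−17 + 12)/2 = −5/2.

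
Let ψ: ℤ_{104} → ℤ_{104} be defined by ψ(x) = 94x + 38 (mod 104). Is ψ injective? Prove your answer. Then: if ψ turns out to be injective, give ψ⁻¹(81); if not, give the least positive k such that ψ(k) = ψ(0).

52

We have gcd(94, 104) = 2 > 1. Taking u = 0 and v = 52: ψ(0) = 38 and ψ(52) = 94·52 + 38 = 4926 ≡ 38 (mod 104).
So ψ(0) = ψ(52) while 0 ≠ 52, so ψ is not injective.
Since ψ is not injective, we find the least positive k with ψ(k) = ψ(0): this means 94k ≡ 0 (mod 104), i.e. 104 ∣ 94k. Since gcd(94, 104) = 2, dividing through by 2 this holds exactly when 52 ∣ 47k, and as gcd(47, 52) = 1, exactly when 52 ∣ k.
The smallest positive such k is 52.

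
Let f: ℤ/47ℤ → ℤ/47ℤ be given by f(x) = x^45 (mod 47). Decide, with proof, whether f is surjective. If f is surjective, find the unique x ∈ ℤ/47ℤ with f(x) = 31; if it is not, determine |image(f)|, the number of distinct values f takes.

44

Since 47 is prime, the nonzero elements of ℤ/47ℤ form a cyclic group of order 46.
As gcd(45, 46) = 1, raising to the 45th power is a bijection on this group: if s^45 ≡ t^45 then (st^{−1})^45 = 1, and the only element of order dividing gcd(45, 46) = 1 is 1, so s = t.
With f(0) = 0 this makes f injective on all of ℤ/47ℤ, hence bijective (finite equal-size domain and codomain). In particular f is surjective.
Since f is surjective, we find the preimage of 31. The inverse of x ↦ x^45 on (ℤ/47ℤ)^× is x ↦ x^45, because 45·45 = 2025 = 44·46 + 1 ≡ 1 (mod 46) and x^{46} = 1 for x ≠ 0 (Fermat). So f⁻¹(31) = 31^45 mod 47.
Repeated squaring mod 47: 31^1 ≡ 31, 31^2 ≡ 31² = 961 ≡ 21, 31^4 ≡ 21² = 441 ≡ 18, 31^8 ≡ 18² = 324 ≡ 42, 31^16 ≡ 42² = 1764 ≡ 25, 31^32 ≡ 25² = 625 ≡ 14. Since 45 = 32 + 8 + 4 + 1, 31^45 ≡ 14·42·18·31: 14·42 = 588 ≡ 24, then 24·18 = 432 ≡ 9, then 9·31 = 279 ≡ 44. So 31^45 ≡ 44 (mod 47).
Hence f⁻¹(31) = 44.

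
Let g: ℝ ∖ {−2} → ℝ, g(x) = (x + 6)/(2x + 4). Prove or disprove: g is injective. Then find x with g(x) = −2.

Suppose g(u) = g(v). Cross-multiplying: (u + 6)(2v + 4) = (v + 6)(2u + 4).
Expanding both sides and cancelling the symmetric terms leaves −8·(u − v) = 0. Since −8 ≠ 0, u = v. Hence g is injective.
Solving g(x) = −2: cross-multiplying gives x + 6 = −2(2x + 4), which rearranges to 5x = −14, so x = −14/5.

-14/5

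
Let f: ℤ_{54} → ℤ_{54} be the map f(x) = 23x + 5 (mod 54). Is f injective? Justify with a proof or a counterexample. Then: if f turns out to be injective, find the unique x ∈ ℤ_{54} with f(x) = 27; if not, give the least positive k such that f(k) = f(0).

By definition, injectivity means: for all a, b in the domain, f(a) = f(b) implies a = b.
Suppose f(a) = f(b) in ℤ_{54}. Then 23a + 5 ≡ 23b + 5 (mod 54), hence 23(a − b) ≡ 0 (mod 54).
Since gcd(23, 54) = 1, 23 is invertible modulo 54, so a − b ≡ 0 (mod 54), i.e. a = b.
Hence f is injective.
We now compute 23⁻¹ mod 54 explicitly. Euclid's algorithm: 54 = 2·23 + 8, 23 = 2·8 + 7, 8 = 1·7 + 1; back-substituting gives 1 = 47·23 − 20·54, so 23⁻¹ ≡ 47 (mod 54).
Since f is injective, we find f⁻¹(27): we need 23x ≡ 27 − 5 ≡ 22 (mod 54). Using 23⁻¹ = 47: x ≡ 47·22 = 1034 = 19·54 + 8, so x = 8.
Check: f(8) = 23·8 + 5 = 189 = 3·54 + 27 ≡ 27 (mod 54).

8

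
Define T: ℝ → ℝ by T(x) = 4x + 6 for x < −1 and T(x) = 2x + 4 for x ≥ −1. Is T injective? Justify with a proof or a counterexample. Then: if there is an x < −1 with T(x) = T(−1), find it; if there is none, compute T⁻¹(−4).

Both pieces are strictly increasing (slopes 4 and 2), so each is injective on its own interval.
The left piece maps (−∞, −1) onto (−∞, 2); the right piece maps [−1, ∞) onto [2, ∞).
These images are disjoint, so no value is attained by both pieces. Hence T is injective.
Because the two images are disjoint, no x < −1 has T(x) = T(−1), so we compute T⁻¹(−4): −4 lies in (−∞, 2), so solve 4x + 6 = −4: x = (−4 − 6)/4 = −5/2.

-5/2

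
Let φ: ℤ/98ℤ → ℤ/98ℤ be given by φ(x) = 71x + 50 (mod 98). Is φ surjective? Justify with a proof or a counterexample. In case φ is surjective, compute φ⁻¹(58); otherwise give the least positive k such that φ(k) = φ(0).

Recall that surjectivity means every element of the codomain has a preimage under φ.
Since gcd(71, 98) = 1, 71 is invertible modulo 98. Euclid's algorithm: 98 = 1·71 + 27, 71 = 2·27 + 17, 27 = 1·17 + 10, 17 = 1·10 + 7, 10 = 1·7 + 3, 7 = 2·3 + 1; back-substituting gives 1 = 29·71 − 21·98, so 71⁻¹ ≡ 29 (mod 98).
Then y ↦ 29(y − 50) is a two-sided inverse to φ, so every y ∈ ℤ/98ℤ has a preimage.
Thus φ is surjective.
Since φ is surjective, we compute φ⁻¹(58): solve 71x + 50 ≡ 58 (mod 98), i.e. 71x ≡ 8 (mod 98).
Multiplying by 71⁻¹ = 29 gives x ≡ 29·8 = 232 = 2·98 + 36 ≡ 36 (mod 98).
Check: φ(36) = 71·36 + 50 = 2606 = 26·98 + 58 ≡ 58 (mod 98).

36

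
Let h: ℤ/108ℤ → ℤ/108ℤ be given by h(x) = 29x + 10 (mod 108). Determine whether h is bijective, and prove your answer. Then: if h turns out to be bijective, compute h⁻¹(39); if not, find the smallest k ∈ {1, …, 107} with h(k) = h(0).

If h(u) = h(v), then 29u ≡ 29v (mod 108). Because gcd(29, 108) = 1, we may cancel 29 to get u ≡ v (mod 108).
We now compute 29⁻¹ mod 108 explicitly. Euclid's algorithm: 108 = 3·29 + 21, 29 = 1·21 + 8, 21 = 2·8 + 5, 8 = 1·5 + 3, 5 = 1·3 + 2, 3 = 1·2 + 1; back-substituting gives 1 = 41·29 − 11·108, so 29⁻¹ ≡ 41 (mod 108).
For any y ∈ ℤ/108ℤ, x = 41(y − 10) mod 108 satisfies h(x) = 29·41(y − 10) + 10 ≡ y (since 29·41 ≡ 1 mod 108). So every y has a preimage.
Therefore h is bijective.
Since h is bijective, we compute h⁻¹(39): solve 29x + 10 ≡ 39 (mod 108), i.e. 29x ≡ 29 (mod 108).
Multiplying by 29⁻¹ = 41 gives x ≡ 41·29 = 1189 = 11·108 + 1 ≡ 1 (mod 108).
Check: h(1) = 29·1 + 10 = 39 ≡ 39 (mod 108).

1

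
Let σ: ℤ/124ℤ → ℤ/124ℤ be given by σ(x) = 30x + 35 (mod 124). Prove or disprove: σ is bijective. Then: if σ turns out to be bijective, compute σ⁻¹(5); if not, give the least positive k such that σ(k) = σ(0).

62

By definition, σ is injective if σ(s) = σ(t) implies s = t.
We have gcd(30, 124) = 2 > 1. Taking s = 0 and t = 62: σ(0) = 35 and σ(62) = 30·62 + 35 = 1895 ≡ 35 (mod 124).
So σ(0) = σ(62) while 0 ≠ 62, so σ is not injective, hence not bijective.
Since σ is not bijective, we find the least positive k with σ(k) = σ(0): this means 30k ≡ 0 (mod 124), i.e. 124 ∣ 30k. Since gcd(30, 124) = 2, dividing through by 2 this holds exactly when 62 ∣ 15k, and as gcd(15, 62) = 1, exactly when 62 ∣ k.
The smallest positive such k is 62.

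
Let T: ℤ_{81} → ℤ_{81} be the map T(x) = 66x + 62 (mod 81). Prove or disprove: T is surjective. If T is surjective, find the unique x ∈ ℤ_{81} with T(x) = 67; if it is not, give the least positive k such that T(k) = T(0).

Since gcd(66, 81) = 3, we have 66x ≡ 0 (mod 3) for all x, so T(x) ≡ 2 (mod 3).
But 0 ≢ 2 (mod 3), so 0 ∈ ℤ_{81} has no preimage. Thus T is not surjective.
Since T is not surjective, we find the least positive k with T(k) = T(0): this means 66k ≡ 0 (mod 81), i.e. 81 ∣ 66k. Since gcd(66, 81) = 3, dividing through by 3 this holds exactly when 27 ∣ 22k, and as gcd(22, 27) = 1, exactly when 27 ∣ k.
The smallest positive such k is 27.

27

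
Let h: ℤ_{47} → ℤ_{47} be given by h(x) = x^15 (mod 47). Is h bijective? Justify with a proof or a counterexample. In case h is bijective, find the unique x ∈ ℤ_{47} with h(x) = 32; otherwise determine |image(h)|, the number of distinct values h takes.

Since 47 is prime, the nonzero elements of ℤ_{47} form a cyclic group of order 46.
As gcd(15, 46) = 1, raising to the 15th power is a bijection on this group: if u^15 ≡ v^15 then (uv^{−1})^15 = 1, and the only element of order dividing gcd(15, 46) = 1 is 1, so u = v.
With h(0) = 0 this makes h injective on all of ℤ_{47}, hence bijective (finite equal-size domain and codomain). In particular h is bijective.
Since h is bijective, we find the preimage of 32. The inverse of x ↦ x^15 on (ℤ_{47})^× is x ↦ x^43, because 15·43 = 645 = 14·46 + 1 ≡ 1 (mod 46) and x^{46} = 1 for x ≠ 0 (Fermat). So h⁻¹(32) = 32^43 mod 47.
Repeated squaring mod 47: 32^1 ≡ 32, 32^2 ≡ 32² = 1024 ≡ 37, 32^4 ≡ 37² = 1369 ≡ 6, 32^8 ≡ 6² = 36, 32^16 ≡ 36² = 1296 ≡ 27, 32^32 ≡ 27² = 729 ≡ 24. Since 43 = 32 + 8 + 2 + 1, 32^43 ≡ 24·36·37·32: 24·36 = 864 ≡ 18, then 18·37 = 666 ≡ 8, then 8·32 = 256 ≡ 21. So 32^43 ≡ 21 (mod 47).
Hence h⁻¹(32) = 21.

21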